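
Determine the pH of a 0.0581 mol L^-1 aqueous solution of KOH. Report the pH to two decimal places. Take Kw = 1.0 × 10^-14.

pH = 12.76

KOH is a strong base; [OH-] = 0.0581 M.
pOH = -log(0.0581) = 1.24
pH = 14.00 - 1.24 = 12.76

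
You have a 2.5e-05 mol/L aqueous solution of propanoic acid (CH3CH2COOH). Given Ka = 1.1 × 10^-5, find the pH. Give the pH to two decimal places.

pH = 4.92

CH3CH2COOH ⇌ CH3CH2COO- + H+
From the ICE table, Ka = [H+]²/(2.5e-05 − [H+]) = 1.1 × 10^-5.
[H+] is not negligible relative to C₀; solve [H+]² + 1.1e-05·[H+] − 2.75e-10 = 0.
[H+] = (−Ka + √(Ka² + 4·Ka·C₀))/2 = 1.20 × 10^-5 M
pH = −log[H+] = −log(1.20 × 10^-5) = 4.92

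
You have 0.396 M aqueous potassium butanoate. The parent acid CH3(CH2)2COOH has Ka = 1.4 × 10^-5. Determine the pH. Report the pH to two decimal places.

pH = 9.23

CH3(CH2)2COO- is the conjugate base of the weak acid CH3(CH2)2COOH.
Kb = Kw/Ka = 1.0×10^-14 / 1.4 × 10^-5 = 7.14 × 10^-10
From the ICE table, Kb = [OH-]²/(0.396 − [OH-]) = 7.14 × 10^-10.
Assume [OH-] ≪ 0.396: [OH-] ≈ √(7.14 × 10^-10 × 0.396) = 1.68 × 10^-5 M
([OH-]/C₀ = 0.0042% < 5%, so the approximation holds.)
pOH = −log(1.68 × 10^-5) = 4.77; pH = 14.00 − 4.77 = 9.23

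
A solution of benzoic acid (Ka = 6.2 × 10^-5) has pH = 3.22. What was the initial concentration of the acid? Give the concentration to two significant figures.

C₀ = 6.5 × 10^-3 M

[H+] = 10^(-3.22) = 6.03 × 10^-4 M = x
Ka = x²/(C₀ − x) ⇒ C₀ = x + x²/Ka
C₀ = 6.03 × 10^-4 + (6.03 × 10^-4)²/(6.2 × 10^-5) = 6.47 × 10^-3 M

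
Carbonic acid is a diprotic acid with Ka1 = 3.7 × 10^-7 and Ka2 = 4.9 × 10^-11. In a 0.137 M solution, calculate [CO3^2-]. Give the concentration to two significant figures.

4.9 × 10^-11 M

First ionization gives [H+] ≈ [HCO3-] = 2.25 × 10^-4 M.
Second step: Ka2 = [H+][CO3^2-]/[HCO3-] ≈ [CO3^2-] (since [H+] ≈ [HCO3-]).
So [CO3^2-] ≈ Ka2.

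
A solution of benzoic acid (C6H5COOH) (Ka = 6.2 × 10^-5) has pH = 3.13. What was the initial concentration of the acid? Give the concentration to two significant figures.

[H+] = 10^(-3.13) = 7.41 × 10^-4 M = x
Ka = x²/(C₀ − x) ⇒ C₀ = x + x²/Ka
C₀ = 7.41 × 10^-4 + (7.41 × 10^-4)²/(6.2 × 10^-5) = 9.60 × 10^-3 M

C₀ = 9.6 × 10^-3 M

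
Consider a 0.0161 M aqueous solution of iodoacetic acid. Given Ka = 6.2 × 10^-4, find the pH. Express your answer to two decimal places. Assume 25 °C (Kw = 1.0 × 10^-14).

pH = 2.54

ICH2COOH ⇌ ICH2COO- + H+
Let x = [H+] at equilibrium. Ka = x²/(0.0161 − x).
x is not negligible relative to C₀; solve x² + 0.00062·x − 9.98e-06 = 0.
x = [−0.00062 + √(0.00062² + 3.99e-05)]/2 = 2.86 × 10^-3 M
pH = −log[H+] = −log(2.86 × 10^-3) = 2.54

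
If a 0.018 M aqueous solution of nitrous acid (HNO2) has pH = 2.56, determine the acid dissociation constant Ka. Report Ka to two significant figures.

[H+] = 10^(-2.56) = 2.75 × 10^-3 M
At equilibrium [HA] = 0.018 − 2.75 × 10^-3 = 1.52 × 10^-2 M
Ka = [H+][A-]/[HA] = (2.75 × 10^-3)² / 1.52 × 10^-2 = 5.0 × 10^-4

Ka = 5.0 × 10^-4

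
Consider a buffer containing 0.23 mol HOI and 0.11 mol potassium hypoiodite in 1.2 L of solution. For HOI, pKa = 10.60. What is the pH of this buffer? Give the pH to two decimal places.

Henderson–Hasselbalch: pH = pKa + log([OI-]/[HOI]) = 10.60 + log(0.11/0.23)
pH = 10.60 + (-0.320) = 10.28

pH = 10.28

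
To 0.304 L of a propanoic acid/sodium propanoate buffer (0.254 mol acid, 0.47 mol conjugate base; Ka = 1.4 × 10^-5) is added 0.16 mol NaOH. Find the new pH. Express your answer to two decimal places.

pH = 5.68

After neutralization: n(CH3CH2COOH) = 0.094 mol, n(CH3CH2COO-) = 0.63 mol.
pKa = −log(1.4 × 10^-5) = 4.854
Henderson–Hasselbalch with mole ratio 0.63/0.094: pH = 4.854 + (+0.826)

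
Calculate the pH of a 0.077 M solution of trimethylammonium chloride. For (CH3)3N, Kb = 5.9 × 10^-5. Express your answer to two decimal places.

(CH3)3NH+ is the conjugate acid of the weak base (CH3)3N.
Ka = Kw/Kb = 1.0×10^-14 / 5.9 × 10^-5 = 1.69 × 10^-10
From the ICE table, Ka = [H+]²/(0.077 − [H+]) = 1.69 × 10^-10.
Since Ka ≪ C₀, [H+] ≈ √(Ka·C₀) = 3.61 × 10^-6 M.
pH = −log[H+] = −log(3.61 × 10^-6) = 5.44

pH = 5.44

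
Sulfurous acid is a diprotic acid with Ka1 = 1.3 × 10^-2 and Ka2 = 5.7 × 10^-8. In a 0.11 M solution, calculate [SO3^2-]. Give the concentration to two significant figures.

5.7 × 10^-8 M

First ionization gives [H+] ≈ [HSO3-] = 3.19 × 10^-2 M.
Second step: Ka2 = [H+][SO3^2-]/[HSO3-] ≈ [SO3^2-] (since [H+] ≈ [HSO3-]).
So [SO3^2-] ≈ Ka2.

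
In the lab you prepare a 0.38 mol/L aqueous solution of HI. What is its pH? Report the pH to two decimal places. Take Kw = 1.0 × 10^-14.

HI is a strong acid and dissociates completely, so [H+] = 0.38 M.
pH = -log(0.38) = 0.42

pH = 0.42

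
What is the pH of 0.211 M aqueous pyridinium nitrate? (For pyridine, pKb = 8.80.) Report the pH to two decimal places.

C5H5NH+ is the conjugate acid of the weak base C5H5N.
Kb = 10^(−8.80) = 1.58 × 10^-9
Ka = Kw/Kb = 1.0×10^-14 / 1.58 × 10^-9 = 6.33 × 10^-6
From the ICE table, Ka = x²/(0.211 − x) = 6.33 × 10^-6.
Neglecting x in the denominator: x = √(6.33 × 10^-6 × 0.211) = 1.16 × 10^-3 M
pH = −log[H+] = −log(1.16 × 10^-3) = 2.94

pH = 2.94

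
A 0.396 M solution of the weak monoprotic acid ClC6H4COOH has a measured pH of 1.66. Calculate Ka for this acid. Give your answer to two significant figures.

[H+] = 10^(-1.66) = 2.19 × 10^-2 M
At equilibrium [HA] = 0.396 − 2.19 × 10^-2 = 3.74 × 10^-1 M
Ka = [H+][A-]/[HA] = (2.19 × 10^-2)² / 3.74 × 10^-1 = 1.3 × 10^-3

Ka = 1.3 × 10^-3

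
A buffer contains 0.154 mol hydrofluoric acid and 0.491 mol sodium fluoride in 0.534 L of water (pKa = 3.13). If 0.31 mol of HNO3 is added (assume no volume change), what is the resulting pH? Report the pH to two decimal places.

pH = 2.72

After neutralization: n(HF) = 0.464 mol, n(F-) = 0.181 mol.
Henderson–Hasselbalch with mole ratio 0.181/0.464: pH = 3.13 + (-0.409)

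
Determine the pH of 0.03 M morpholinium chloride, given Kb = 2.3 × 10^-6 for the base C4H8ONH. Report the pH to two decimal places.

C4H8ONH2+ is the conjugate acid of the weak base C4H8ONH.
Ka = Kw/Kb = 1.0×10^-14 / 2.3 × 10^-6 = 4.35 × 10^-9
Ka = x²/(0.03 − x) = 4.35 × 10^-9
Since Ka ≪ C₀, x ≈ √(Ka·C₀) = 1.14 × 10^-5 M.
Check: 0.038% ionized — well under 5%, approximation valid.
pH = −log(1.14 × 10^-5) = 4.94

pH = 4.94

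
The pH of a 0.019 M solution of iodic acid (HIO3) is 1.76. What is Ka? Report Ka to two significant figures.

Ka = 1.9 × 10^-1

[H+] = 10^(-1.76) = 1.74 × 10^-2 M
At equilibrium [HA] = 0.019 − 1.74 × 10^-2 = 1.60 × 10^-3 M
Ka = [H+][A-]/[HA] = (1.74 × 10^-2)² / 1.60 × 10^-3 = 1.9 × 10^-1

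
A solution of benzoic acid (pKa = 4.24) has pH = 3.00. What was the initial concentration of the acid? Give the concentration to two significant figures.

C₀ = 1.8 × 10^-2 M

[H+] = 10^(-3.00) = 1.00 × 10^-3 M = x
Ka = 10^(−4.24) = 5.75 × 10^-5
Ka = x²/(C₀ − x) ⇒ C₀ = x + x²/Ka
C₀ = 1.00 × 10^-3 + (1.00 × 10^-3)²/(5.75 × 10^-5) = 1.84 × 10^-2 M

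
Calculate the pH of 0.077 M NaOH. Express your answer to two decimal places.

NaOH is a strong base; [OH-] = 0.077 M.
pOH = -log(0.077) = 1.11
pH = 14.00 - 1.11 = 12.89

pH = 12.89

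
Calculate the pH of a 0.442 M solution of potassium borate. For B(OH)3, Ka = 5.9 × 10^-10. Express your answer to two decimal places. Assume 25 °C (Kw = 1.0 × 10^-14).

pH = 11.44

B(OH)4- is the conjugate base of the weak acid B(OH)3.
Kb = Kw/Ka = 1.0×10^-14 / 5.9 × 10^-10 = 1.69 × 10^-5
Let x = [OH-] at equilibrium. Kb = x²/(0.442 − x).
Since Kb ≪ C₀, x ≈ √(Kb·C₀) = 2.73 × 10^-3 M.
(x/C₀ = 0.62% < 5%, so the approximation holds.)
pOH = −log(2.73 × 10^-3) = 2.56; pH = 14.00 − 2.56 = 11.44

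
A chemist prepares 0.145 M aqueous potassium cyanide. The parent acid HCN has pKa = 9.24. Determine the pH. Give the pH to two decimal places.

CN- is the conjugate base of the weak acid HCN.
Ka = 10^(−9.24) = 5.75 × 10^-10
Kb = Kw/Ka = 1.0×10^-14 / 5.75 × 10^-10 = 1.74 × 10^-5
From the ICE table, Kb = [OH-]²/(0.145 − [OH-]) = 1.74 × 10^-5.
Assume [OH-] ≪ 0.145: [OH-] ≈ √(1.74 × 10^-5 × 0.145) = 1.59 × 10^-3 M
Check: 1.1% ionized — well under 5%, approximation valid.
pOH = 2.80, so pH = 14.00 − pOH = 11.20

pH = 11.20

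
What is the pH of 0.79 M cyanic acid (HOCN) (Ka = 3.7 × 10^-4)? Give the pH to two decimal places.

HOCN ⇌ OCN- + H+
Ka = [H+]²/(0.79 − [H+]) = 3.7 × 10^-4
Neglecting [H+] in the denominator: [H+] = √(3.7 × 10^-4 × 0.79) = 1.71 × 10^-2 M
pH = −log[H+] = −log(1.71 × 10^-2) = 1.77

pH = 1.77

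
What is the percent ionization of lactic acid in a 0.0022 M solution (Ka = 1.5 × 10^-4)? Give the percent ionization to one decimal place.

CH3CH(OH)COOH ⇌ CH3CH(OH)COO- + H+; let x = [H+] at equilibrium.
Ka = x²/(C₀ − x); solving the quadratic gives x = 5.04 × 10^-4 M.
% ionization = x/C₀ × 100% = 5.04 × 10^-4/0.0022 × 100% = 22.9%

22.9%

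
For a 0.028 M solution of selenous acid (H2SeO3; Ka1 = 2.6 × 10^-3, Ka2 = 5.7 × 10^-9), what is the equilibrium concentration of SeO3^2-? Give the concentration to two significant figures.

First ionization gives [H+] ≈ [HSeO3-] = 7.33 × 10^-3 M.
Second step: Ka2 = [H+][SeO3^2-]/[HSeO3-] ≈ [SeO3^2-] (since [H+] ≈ [HSeO3-]).
So [SeO3^2-] ≈ Ka2.

5.7 × 10^-9 M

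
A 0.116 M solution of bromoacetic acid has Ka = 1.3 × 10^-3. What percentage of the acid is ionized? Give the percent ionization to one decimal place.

BrCH2COOH ⇌ BrCH2COO- + H+; let x = [H+] at equilibrium.
Solve x² + 0.0013x − 0.000151 = 0 → x = 1.16 × 10^-2 M
Fraction ionized = 1.16 × 10^-2 / 0.116 = 0.1000 → 10.0%

10.0%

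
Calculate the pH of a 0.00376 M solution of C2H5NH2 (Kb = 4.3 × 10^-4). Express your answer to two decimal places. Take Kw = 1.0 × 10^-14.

C2H5NH2 + H2O ⇌ C2H5NH3+ + OH-
From the ICE table, Kb = x²/(0.00376 − x) = 4.3 × 10^-4.
x is not negligible relative to C₀; solve x² + 0.00043·x − 1.62e-06 = 0.
x = (−Kb + √(Kb² + 4·Kb·C₀))/2 = 1.07 × 10^-3 M
pOH = 2.97, so pH = 14.00 − pOH = 11.03

pH = 11.03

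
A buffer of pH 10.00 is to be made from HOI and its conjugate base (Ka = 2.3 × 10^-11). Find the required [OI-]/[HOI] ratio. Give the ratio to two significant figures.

pKa = -log(2.3 × 10^-11) = 10.638
pH = pKa + log(r) ⇒ log(r) = 10.00 − 10.638 = -0.638
r = [OI-]/[HOI] = 10^(-0.638) = 0.23

ratio = 0.23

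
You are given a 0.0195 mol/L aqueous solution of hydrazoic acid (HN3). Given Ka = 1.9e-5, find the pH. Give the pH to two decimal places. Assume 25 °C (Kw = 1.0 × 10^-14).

pH = 3.22

HN3 ⇌ N3- + H+
Ka = x²/(0.0195 − x) = 1.9 × 10^-5
Assume x ≪ 0.0195: x ≈ √(1.9 × 10^-5 × 0.0195) = 6.09 × 10^-4 M
pH = −log(6.09 × 10^-4) = 3.22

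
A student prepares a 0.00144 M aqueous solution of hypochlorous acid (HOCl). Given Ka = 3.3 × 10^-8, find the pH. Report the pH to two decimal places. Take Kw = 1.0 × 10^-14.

HOCl ⇌ OCl- + H+
From the ICE table, Ka = x²/(0.00144 − x) = 3.3 × 10^-8.
Neglecting x in the denominator: x = √(3.3 × 10^-8 × 0.00144) = 6.89 × 10^-6 M
pH = −log[H+] = −log(6.89 × 10^-6) = 5.16

pH = 5.16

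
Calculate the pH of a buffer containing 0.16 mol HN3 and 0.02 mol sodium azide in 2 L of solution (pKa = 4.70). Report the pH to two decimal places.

pH = 3.80

pH = pKa + log([A⁻]/[HA]) = 4.70 + log(0.02/0.16)
pH = 4.70 + (-0.903) = 3.80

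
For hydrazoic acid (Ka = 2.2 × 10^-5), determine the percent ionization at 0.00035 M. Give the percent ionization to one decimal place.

22.1%

HN3 ⇌ N3- + H+; let x = [H+] at equilibrium.
Ka = x²/(C₀ − x); solving the quadratic gives x = 7.74 × 10^-5 M.
Fraction ionized = 7.74 × 10^-5 / 0.00035 = 0.2211 → 22.1%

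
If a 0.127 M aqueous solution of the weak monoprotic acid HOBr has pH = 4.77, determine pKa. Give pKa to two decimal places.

[H+] = 10^(-4.77) = 1.70 × 10^-5 M
At equilibrium [HA] = 0.127 − 1.70 × 10^-5 = 1.27 × 10^-1 M
Ka = [H+][A-]/[HA] = (1.70 × 10^-5)² / 1.27 × 10^-1 = 2.28 × 10^-9
pKa = -log(2.28 × 10^-9) = 8.64

pKa = 8.64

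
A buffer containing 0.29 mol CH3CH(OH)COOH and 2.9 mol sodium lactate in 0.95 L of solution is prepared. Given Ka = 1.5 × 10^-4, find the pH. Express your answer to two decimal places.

pH = 4.82

pKa = −log(1.5 × 10^-4) = 3.824
Henderson–Hasselbalch: pH = pKa + log([CH3CH(OH)COO-]/[CH3CH(OH)COOH]) = 3.824 + log(2.9/0.29)
pH = 3.824 + (+1.000) = 4.82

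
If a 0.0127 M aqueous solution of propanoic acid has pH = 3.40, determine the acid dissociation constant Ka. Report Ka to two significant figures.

[H+] = 10^(-3.40) = 3.98 × 10^-4 M
At equilibrium [HA] = 0.0127 − 3.98 × 10^-4 = 1.23 × 10^-2 M
Ka = [H+][A-]/[HA] = (3.98 × 10^-4)² / 1.23 × 10^-2 = 1.3 × 10^-5

Ka = 1.3 × 10^-5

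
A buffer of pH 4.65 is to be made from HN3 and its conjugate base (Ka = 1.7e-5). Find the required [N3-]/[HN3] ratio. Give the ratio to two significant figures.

pKa = -log(1.7 × 10^-5) = 4.770
pH = pKa + log(r) ⇒ log(r) = 4.65 − 4.770 = -0.120
r = [N3-]/[HN3] = 10^(-0.120) = 0.759

ratio = 0.76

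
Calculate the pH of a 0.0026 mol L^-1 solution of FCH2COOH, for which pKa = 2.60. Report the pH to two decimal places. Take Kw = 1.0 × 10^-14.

FCH2COOH ⇌ FCH2COO- + H+
Ka = 10^(−2.60) = 2.51 × 10^-3
Ka = [H+]²/(0.0026 − [H+]) = 2.51 × 10^-3
[H+] is not negligible relative to C₀; solve [H+]² + 0.00251·[H+] − 6.53e-06 = 0.
[H+] = (−Ka + √(Ka² + 4·Ka·C₀))/2 = 1.59 × 10^-3 M
pH = −log(1.59 × 10^-3) = 2.80

pH = 2.80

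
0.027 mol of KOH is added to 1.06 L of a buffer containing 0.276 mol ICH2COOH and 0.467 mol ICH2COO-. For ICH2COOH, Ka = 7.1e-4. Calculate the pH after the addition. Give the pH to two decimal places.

After neutralization: n(ICH2COOH) = 0.249 mol, n(ICH2COO-) = 0.494 mol.
pKa = −log(7.1 × 10^-4) = 3.149
Henderson–Hasselbalch with mole ratio 0.494/0.249: pH = 3.149 + (+0.298)

pH = 3.45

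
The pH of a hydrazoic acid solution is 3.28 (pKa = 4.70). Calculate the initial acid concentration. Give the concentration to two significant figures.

C₀ = 1.4 × 10^-2 M

[H+] = 10^(-3.28) = 5.25 × 10^-4 M = x
Ka = 10^(−4.70) = 2.00 × 10^-5
Ka = x²/(C₀ − x) ⇒ C₀ = x + x²/Ka
C₀ = 5.25 × 10^-4 + (5.25 × 10^-4)²/(2.00 × 10^-5) = 1.43 × 10^-2 M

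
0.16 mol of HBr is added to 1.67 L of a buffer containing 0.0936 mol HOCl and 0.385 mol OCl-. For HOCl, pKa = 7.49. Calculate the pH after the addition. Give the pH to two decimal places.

After neutralization: n(HOCl) = 0.254 mol, n(OCl-) = 0.225 mol.
pH = pKa + log([A⁻]/[HA]) = 7.49 + log(0.225/0.254) = 7.49 -0.053

pH = 7.44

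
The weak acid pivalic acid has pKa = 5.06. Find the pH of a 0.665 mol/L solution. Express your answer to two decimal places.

(CH3)3CCOOH ⇌ (CH3)3CCOO- + H+
Ka = 10^(−5.06) = 8.71 × 10^-6
Ka = [H+]²/(0.665 − [H+]) = 8.71 × 10^-6
Since Ka ≪ C₀, [H+] ≈ √(Ka·C₀) = 2.41 × 10^-3 M.
pH = −log[H+] = −log(2.41 × 10^-3) = 2.62

pH = 2.62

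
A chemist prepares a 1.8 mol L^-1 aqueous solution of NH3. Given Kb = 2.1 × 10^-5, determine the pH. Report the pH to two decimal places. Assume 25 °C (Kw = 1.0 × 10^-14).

NH3 + H2O ⇌ NH4+ + OH-
Let x = [OH-] at equilibrium. Kb = x²/(1.8 − x).
Neglecting x in the denominator: x = √(2.1 × 10^-5 × 1.8) = 6.15 × 10^-3 M
Check: 0.34% ionized — well under 5%, approximation valid.
pOH = −log(6.15 × 10^-3) = 2.21; pH = 14.00 − 2.21 = 11.79

pH = 11.79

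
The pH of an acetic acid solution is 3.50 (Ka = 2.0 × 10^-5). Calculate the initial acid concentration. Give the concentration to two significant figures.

[H+] = 10^(-3.50) = 3.16 × 10^-4 M = x
Ka = x²/(C₀ − x) ⇒ C₀ = x + x²/Ka
C₀ = 3.16 × 10^-4 + (3.16 × 10^-4)²/(2.0 × 10^-5) = 5.31 × 10^-3 M

C₀ = 5.3 × 10^-3 M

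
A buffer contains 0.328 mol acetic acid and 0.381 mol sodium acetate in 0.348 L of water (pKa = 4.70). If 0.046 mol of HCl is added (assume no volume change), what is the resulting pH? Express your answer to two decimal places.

After neutralization: n(CH3COOH) = 0.374 mol, n(CH3COO-) = 0.335 mol.
pH = pKa + log(n_CH3COO-/n_CH3COOH) = 4.70 + log(0.335/0.374) = 4.70 + (-0.048)

pH = 4.65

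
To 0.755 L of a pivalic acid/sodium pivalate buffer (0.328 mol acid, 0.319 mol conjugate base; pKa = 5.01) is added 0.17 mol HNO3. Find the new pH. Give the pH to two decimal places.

pH = 4.49

After neutralization: n((CH3)3CCOOH) = 0.498 mol, n((CH3)3CCOO-) = 0.149 mol.
pH = pKa + log(n_(CH3)3CCOO-/n_(CH3)3CCOOH) = 5.01 + log(0.149/0.498) = 5.01 + (-0.524)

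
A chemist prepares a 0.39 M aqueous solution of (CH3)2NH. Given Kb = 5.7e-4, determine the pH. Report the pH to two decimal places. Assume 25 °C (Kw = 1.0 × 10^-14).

pH = 12.17

(CH3)2NH + H2O ⇌ (CH3)2NH2+ + OH-
Let x = [OH-] at equilibrium. Kb = x²/(0.39 − x).
Assume x ≪ 0.39: x ≈ √(5.7 × 10^-4 × 0.39) = 1.49 × 10^-2 M
pOH = −log(1.49 × 10^-2) = 1.83; pH = 14.00 − 1.83 = 12.17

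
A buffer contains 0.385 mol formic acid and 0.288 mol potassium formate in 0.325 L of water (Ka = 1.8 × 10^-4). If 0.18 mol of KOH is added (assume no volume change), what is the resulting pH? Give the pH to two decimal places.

pH = 4.10

After neutralization: n(HCOOH) = 0.205 mol, n(HCOO-) = 0.468 mol.
pKa = −log(1.8 × 10^-4) = 3.745
Henderson–Hasselbalch with mole ratio 0.468/0.205: pH = 3.745 + (+0.358)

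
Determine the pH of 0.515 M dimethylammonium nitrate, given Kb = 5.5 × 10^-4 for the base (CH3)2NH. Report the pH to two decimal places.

(CH3)2NH2+ is the conjugate acid of the weak base (CH3)2NH.
Ka = Kw/Kb = 1.0×10^-14 / 5.5 × 10^-4 = 1.82 × 10^-11
From the ICE table, Ka = [H+]²/(0.515 − [H+]) = 1.82 × 10^-11.
Assume [H+] ≪ 0.515: [H+] ≈ √(1.82 × 10^-11 × 0.515) = 3.06 × 10^-6 M
Check: 0.00059% ionized — well under 5%, approximation valid.
pH = −log(3.06 × 10^-6) = 5.51

pH = 5.51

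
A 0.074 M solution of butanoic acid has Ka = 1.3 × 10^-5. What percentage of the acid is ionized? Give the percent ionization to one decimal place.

1.3%

CH3(CH2)2COOH ⇌ CH3(CH2)2COO- + H+; let x = [H+] at equilibrium.
x ≈ √(Ka·C₀) = √(1.3 × 10^-5 × 0.074) = 9.81 × 10^-4 M
% ionization = x/C₀ × 100% = 9.81 × 10^-4/0.074 × 100% = 1.3%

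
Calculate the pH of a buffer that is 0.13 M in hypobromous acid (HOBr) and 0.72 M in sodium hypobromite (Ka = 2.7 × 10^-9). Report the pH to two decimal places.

pKa = −log(2.7 × 10^-9) = 8.569
pH = pKa + log([A⁻]/[HA]) = 8.569 + log(0.72/0.13)
pH = 8.569 + (+0.743) = 9.31

pH = 9.31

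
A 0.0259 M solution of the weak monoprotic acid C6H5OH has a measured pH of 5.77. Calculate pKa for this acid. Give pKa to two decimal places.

pKa = 9.95

[H+] = 10^(-5.77) = 1.70 × 10^-6 M
At equilibrium [HA] = 0.0259 − 1.70 × 10^-6 = 2.59 × 10^-2 M
Ka = [H+][A-]/[HA] = (1.70 × 10^-6)² / 2.59 × 10^-2 = 1.12 × 10^-10
pKa = -log(1.12 × 10^-10) = 9.95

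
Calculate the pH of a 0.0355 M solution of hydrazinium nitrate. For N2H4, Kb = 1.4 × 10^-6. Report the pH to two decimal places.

pH = 4.80

N2H5+ is the conjugate acid of the weak base N2H4.
Ka = Kw/Kb = 1.0×10^-14 / 1.4 × 10^-6 = 7.14 × 10^-9
Ka = [H+]²/(0.0355 − [H+]) = 7.14 × 10^-9
Assume [H+] ≪ 0.0355: [H+] ≈ √(7.14 × 10^-9 × 0.0355) = 1.59 × 10^-5 M
([H+]/C₀ = 0.045% < 5%, so the approximation holds.)
pH = −log(1.59 × 10^-5) = 4.80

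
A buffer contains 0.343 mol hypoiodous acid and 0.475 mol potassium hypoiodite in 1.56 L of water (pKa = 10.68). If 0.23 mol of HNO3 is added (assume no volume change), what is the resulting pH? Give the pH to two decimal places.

After neutralization: n(HOI) = 0.573 mol, n(OI-) = 0.245 mol.
pH = pKa + log(n_OI-/n_HOI) = 10.68 + log(0.245/0.573) = 10.68 + (-0.369)

pH = 10.31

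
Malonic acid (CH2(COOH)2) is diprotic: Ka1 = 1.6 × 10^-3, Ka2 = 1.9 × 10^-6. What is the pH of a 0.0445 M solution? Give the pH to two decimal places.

Ka1 ≫ Ka2, so treat the first dissociation as the only significant source of H+.
Ka1 = x²/(0.0445 − x) = 1.6 × 10^-3
Solving the quadratic: x = (−Ka1 + √(Ka1² + 4·Ka1·C₀))/2 = 7.68 × 10^-3 M
pH = −log(7.68 × 10^-3) = 2.11

pH = 2.11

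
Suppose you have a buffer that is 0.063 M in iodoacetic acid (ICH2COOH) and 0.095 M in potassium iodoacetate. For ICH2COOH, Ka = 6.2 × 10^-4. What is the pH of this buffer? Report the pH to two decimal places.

pKa = −log(6.2 × 10^-4) = 3.208
pH = pKa + log([A⁻]/[HA]) = 3.208 + log(0.095/0.063)
pH = 3.208 + (+0.178) = 3.39

pH = 3.39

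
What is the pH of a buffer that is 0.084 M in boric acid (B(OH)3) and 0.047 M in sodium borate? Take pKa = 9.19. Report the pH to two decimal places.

pH = 8.94

Henderson–Hasselbalch: pH = pKa + log([B(OH)4-]/[B(OH)3]) = 9.19 + log(0.047/0.084)
pH = 9.19 + (-0.252) = 8.94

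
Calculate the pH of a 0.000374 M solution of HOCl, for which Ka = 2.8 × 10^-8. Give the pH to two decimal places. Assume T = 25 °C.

pH = 5.49

HOCl ⇌ OCl- + H+
From the ICE table, Ka = [H+]²/(0.000374 − [H+]) = 2.8 × 10^-8.
Neglecting [H+] in the denominator: [H+] = √(2.8 × 10^-8 × 0.000374) = 3.24 × 10^-6 M
Check: 0.87% ionized — well under 5%, approximation valid.
pH = −log(3.24 × 10^-6) = 5.49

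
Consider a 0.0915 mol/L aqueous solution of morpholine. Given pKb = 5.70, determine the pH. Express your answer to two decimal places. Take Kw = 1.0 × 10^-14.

pH = 10.63

C4H8ONH + H2O ⇌ C4H8ONH2+ + OH-
Kb = 10^(−5.70) = 2.00 × 10^-6
Kb = [OH-]²/(0.0915 − [OH-]) = 2.00 × 10^-6
Since Kb ≪ C₀, [OH-] ≈ √(Kb·C₀) = 4.28 × 10^-4 M.
([OH-]/C₀ = 0.47% < 5%, so the approximation holds.)
pOH = −log(4.28 × 10^-4) = 3.37; pH = 14.00 − 3.37 = 10.63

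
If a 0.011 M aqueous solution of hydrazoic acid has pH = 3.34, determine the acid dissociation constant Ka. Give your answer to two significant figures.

Ka = 2.0 × 10^-5

[H+] = 10^(-3.34) = 4.57 × 10^-4 M
At equilibrium [HA] = 0.011 − 4.57 × 10^-4 = 1.05 × 10^-2 M
Ka = [H+][A-]/[HA] = (4.57 × 10^-4)² / 1.05 × 10^-2 = 2.0 × 10^-5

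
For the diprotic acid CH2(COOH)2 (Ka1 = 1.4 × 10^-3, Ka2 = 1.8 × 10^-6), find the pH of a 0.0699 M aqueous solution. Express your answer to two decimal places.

pH = 2.04

Ka1 ≫ Ka2, so treat the first dissociation as the only significant source of H+.
Ka1 = x²/(0.0699 − x) = 1.4 × 10^-3
Solving the quadratic: x = (−Ka1 + √(Ka1² + 4·Ka1·C₀))/2 = 9.22 × 10^-3 M
pH = −log(9.22 × 10^-3) = 2.04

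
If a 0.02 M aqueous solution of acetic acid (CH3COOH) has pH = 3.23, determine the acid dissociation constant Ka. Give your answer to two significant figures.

[H+] = 10^(-3.23) = 5.89 × 10^-4 M
At equilibrium [HA] = 0.02 − 5.89 × 10^-4 = 1.94 × 10^-2 M
Ka = [H+][A-]/[HA] = (5.89 × 10^-4)² / 1.94 × 10^-2 = 1.8 × 10^-5

Ka = 1.8 × 10^-5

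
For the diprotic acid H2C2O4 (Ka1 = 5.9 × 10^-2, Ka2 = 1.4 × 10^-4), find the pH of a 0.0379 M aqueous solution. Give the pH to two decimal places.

Ka1 ≫ Ka2, so treat the first dissociation as the only significant source of H+.
Ka1 = x²/(0.0379 − x) = 5.9 × 10^-2
Solving the quadratic: x = (−Ka1 + √(Ka1² + 4·Ka1·C₀))/2 = 2.62 × 10^-2 M
pH = −log(2.62 × 10^-2) = 1.58

pH = 1.58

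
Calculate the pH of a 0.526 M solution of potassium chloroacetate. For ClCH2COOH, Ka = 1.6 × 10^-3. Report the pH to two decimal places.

ClCH2COO- is the conjugate base of the weak acid ClCH2COOH.
Kb = Kw/Ka = 1.0×10^-14 / 1.6 × 10^-3 = 6.25 × 10^-12
From the ICE table, Kb = [OH-]²/(0.526 − [OH-]) = 6.25 × 10^-12.
Since Kb ≪ C₀, [OH-] ≈ √(Kb·C₀) = 1.81 × 10^-6 M.
Check: 0.00034% ionized — well under 5%, approximation valid.
pOH = 5.74, so pH = 14.00 − pOH = 8.26

pH = 8.26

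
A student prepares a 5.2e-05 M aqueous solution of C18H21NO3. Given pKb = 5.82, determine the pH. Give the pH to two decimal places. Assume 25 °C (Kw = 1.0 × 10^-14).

pH = 8.91

C18H21NO3 + H2O ⇌ C18H22NO3+ + OH-
Kb = 10^(−5.82) = 1.51 × 10^-6
Let x = [OH-] at equilibrium. Kb = x²/(5.2e-05 − x).
x is not negligible relative to C₀; solve x² + 1.51e-06·x − 7.85e-11 = 0.
x = [−1.51e-06 + √(1.51e-06² + 3.14e-10)]/2 = 8.14 × 10^-6 M
pOH = 5.09, so pH = 14.00 − pOH = 8.91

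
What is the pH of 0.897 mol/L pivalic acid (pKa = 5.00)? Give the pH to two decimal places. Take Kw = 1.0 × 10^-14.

pH = 2.52

(CH3)3CCOOH ⇌ (CH3)3CCOO- + H+
Ka = 10^(−5.00) = 1.00 × 10^-5
Ka = [H+]²/(0.897 − [H+]) = 1.00 × 10^-5
Assume [H+] ≪ 0.897: [H+] ≈ √(1.00 × 10^-5 × 0.897) = 2.99 × 10^-3 M
([H+]/C₀ = 0.33% < 5%, so the approximation holds.)
pH = −log[H+] = −log(2.99 × 10^-3) = 2.52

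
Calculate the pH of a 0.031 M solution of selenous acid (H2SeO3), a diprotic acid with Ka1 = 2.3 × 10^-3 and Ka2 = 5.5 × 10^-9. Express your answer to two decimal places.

pH = 2.13

Ka1 ≫ Ka2, so treat the first dissociation as the only significant source of H+.
Ka1 = x²/(0.031 − x) = 2.3 × 10^-3
Solving the quadratic: x = (−Ka1 + √(Ka1² + 4·Ka1·C₀))/2 = 7.37 × 10^-3 M
pH = −log(7.37 × 10^-3) = 2.13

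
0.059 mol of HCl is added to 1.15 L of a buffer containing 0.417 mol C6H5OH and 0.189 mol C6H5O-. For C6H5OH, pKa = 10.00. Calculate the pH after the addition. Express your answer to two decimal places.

pH = 9.44

After neutralization: n(C6H5OH) = 0.476 mol, n(C6H5O-) = 0.13 mol.
pH = pKa + log([A⁻]/[HA]) = 10.00 + log(0.13/0.476) = 10.00 -0.564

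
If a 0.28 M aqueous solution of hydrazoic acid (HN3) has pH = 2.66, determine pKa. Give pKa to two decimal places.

pKa = 4.76

[H+] = 10^(-2.66) = 2.19 × 10^-3 M
At equilibrium [HA] = 0.28 − 2.19 × 10^-3 = 2.78 × 10^-1 M
Ka = [H+][A-]/[HA] = (2.19 × 10^-3)² / 2.78 × 10^-1 = 1.73 × 10^-5
pKa = -log(1.73 × 10^-5) = 4.76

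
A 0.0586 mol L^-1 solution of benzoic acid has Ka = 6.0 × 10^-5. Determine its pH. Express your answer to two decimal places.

C6H5COOH ⇌ C6H5COO- + H+
Let x = [H+] at equilibrium. Ka = x²/(0.0586 − x).
Assume x ≪ 0.0586: x ≈ √(6.0 × 10^-5 × 0.0586) = 1.88 × 10^-3 M
pH = −log(1.88 × 10^-3) = 2.73

pH = 2.73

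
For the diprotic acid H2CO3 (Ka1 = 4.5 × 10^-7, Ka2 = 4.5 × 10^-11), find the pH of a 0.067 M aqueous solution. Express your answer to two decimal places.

Ka1 ≫ Ka2, so treat the first dissociation as the only significant source of H+.
Ka1 = x²/(0.067 − x) = 4.5 × 10^-7
x ≈ √(4.5 × 10^-7 × 0.067) = 1.74 × 10^-4 M
pH = −log(1.74 × 10^-4) = 3.76

pH = 3.76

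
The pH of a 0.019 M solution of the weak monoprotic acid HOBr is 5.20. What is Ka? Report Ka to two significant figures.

[H+] = 10^(-5.20) = 6.31 × 10^-6 M
At equilibrium [HA] = 0.019 − 6.31 × 10^-6 = 1.90 × 10^-2 M
Ka = [H+][A-]/[HA] = (6.31 × 10^-6)² / 1.90 × 10^-2 = 2.1 × 10^-9

Ka = 2.1 × 10^-9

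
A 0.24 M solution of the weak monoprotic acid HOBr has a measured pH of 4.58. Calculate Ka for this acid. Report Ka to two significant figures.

[H+] = 10^(-4.58) = 2.63 × 10^-5 M
At equilibrium [HA] = 0.24 − 2.63 × 10^-5 = 2.40 × 10^-1 M
Ka = [H+][A-]/[HA] = (2.63 × 10^-5)² / 2.40 × 10^-1 = 2.9 × 10^-9

Ka = 2.9 × 10^-9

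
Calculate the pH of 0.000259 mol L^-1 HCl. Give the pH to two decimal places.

pH = 3.59

HCl is a strong acid and dissociates completely, so [H+] = 0.000259 M.
pH = -log(0.000259) = 3.59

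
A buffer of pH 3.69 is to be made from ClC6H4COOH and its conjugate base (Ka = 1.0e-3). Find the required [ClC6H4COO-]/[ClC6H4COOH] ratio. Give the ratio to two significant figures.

ratio = 4.9

pKa = -log(1.0 × 10^-3) = 3.000
pH = pKa + log(r) ⇒ log(r) = 3.69 − 3.000 = +0.690
r = [ClC6H4COO-]/[ClC6H4COOH] = 10^(+0.690) = 4.9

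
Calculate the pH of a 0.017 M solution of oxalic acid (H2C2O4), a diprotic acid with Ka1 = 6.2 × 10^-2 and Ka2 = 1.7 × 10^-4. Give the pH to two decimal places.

pH = 1.86

Ka1 ≫ Ka2, so treat the first dissociation as the only significant source of H+.
Ka1 = x²/(0.017 − x) = 6.2 × 10^-2
Solving the quadratic: x = (−Ka1 + √(Ka1² + 4·Ka1·C₀))/2 = 1.39 × 10^-2 M
pH = −log(1.39 × 10^-2) = 1.86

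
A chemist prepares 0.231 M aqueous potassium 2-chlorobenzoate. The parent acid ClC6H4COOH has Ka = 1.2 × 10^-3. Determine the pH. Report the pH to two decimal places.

ClC6H4COO- is the conjugate base of the weak acid ClC6H4COOH.
Kb = Kw/Ka = 1.0×10^-14 / 1.2 × 10^-3 = 8.33 × 10^-12
Let x = [OH-] at equilibrium. Kb = x²/(0.231 − x).
Neglecting x in the denominator: x = √(8.33 × 10^-12 × 0.231) = 1.39 × 10^-6 M
(x/C₀ = 0.0006% < 5%, so the approximation holds.)
pOH = 5.86, so pH = 14.00 − pOH = 8.14

pH = 8.14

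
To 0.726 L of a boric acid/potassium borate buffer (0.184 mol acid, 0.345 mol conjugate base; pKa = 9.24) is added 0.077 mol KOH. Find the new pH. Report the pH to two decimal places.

pH = 9.84

After neutralization: n(B(OH)3) = 0.107 mol, n(B(OH)4-) = 0.422 mol.
pH = pKa + log(n_B(OH)4-/n_B(OH)3) = 9.24 + log(0.422/0.107) = 9.24 + (+0.596)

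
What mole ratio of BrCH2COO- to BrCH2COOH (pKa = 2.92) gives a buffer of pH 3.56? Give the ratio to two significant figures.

ratio = 4.4

pH = pKa + log(r) ⇒ log(r) = 3.56 − 2.92 = +0.64
r = [BrCH2COO-]/[BrCH2COOH] = 10^(+0.64) = 4.37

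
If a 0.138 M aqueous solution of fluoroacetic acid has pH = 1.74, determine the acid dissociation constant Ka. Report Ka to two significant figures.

Ka = 2.8 × 10^-3

[H+] = 10^(-1.74) = 1.82 × 10^-2 M
At equilibrium [HA] = 0.138 − 1.82 × 10^-2 = 1.20 × 10^-1 M
Ka = [H+][A-]/[HA] = (1.82 × 10^-2)² / 1.20 × 10^-1 = 2.8 × 10^-3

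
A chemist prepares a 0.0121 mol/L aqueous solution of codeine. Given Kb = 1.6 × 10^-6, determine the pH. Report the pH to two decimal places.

C18H21NO3 + H2O ⇌ C18H22NO3+ + OH-
From the ICE table, Kb = [OH-]²/(0.0121 − [OH-]) = 1.6 × 10^-6.
Neglecting [OH-] in the denominator: [OH-] = √(1.6 × 10^-6 × 0.0121) = 1.39 × 10^-4 M
([OH-]/C₀ = 1.1% < 5%, so the approximation holds.)
pOH = 3.86, so pH = 14.00 − pOH = 10.14

pH = 10.14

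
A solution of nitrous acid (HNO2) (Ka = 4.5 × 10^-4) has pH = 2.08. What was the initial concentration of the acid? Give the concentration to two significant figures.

C₀ = 1.6 × 10^-1 M

[H+] = 10^(-2.08) = 8.32 × 10^-3 M = x
Ka = x²/(C₀ − x) ⇒ C₀ = x + x²/Ka
C₀ = 8.32 × 10^-3 + (8.32 × 10^-3)²/(4.5 × 10^-4) = 1.62 × 10^-1 M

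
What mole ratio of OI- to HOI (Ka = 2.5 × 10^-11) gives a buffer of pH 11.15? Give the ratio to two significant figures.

pKa = -log(2.5 × 10^-11) = 10.602
pH = pKa + log(r) ⇒ log(r) = 11.15 − 10.602 = +0.548
r = [OI-]/[HOI] = 10^(+0.548) = 3.53

ratio = 3.5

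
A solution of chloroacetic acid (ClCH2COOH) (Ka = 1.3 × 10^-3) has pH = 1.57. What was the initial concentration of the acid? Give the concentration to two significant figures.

[H+] = 10^(-1.57) = 2.69 × 10^-2 M = x
Ka = x²/(C₀ − x) ⇒ C₀ = x + x²/Ka
C₀ = 2.69 × 10^-2 + (2.69 × 10^-2)²/(1.3 × 10^-3) = 5.84 × 10^-1 M

C₀ = 5.8 × 10^-1 M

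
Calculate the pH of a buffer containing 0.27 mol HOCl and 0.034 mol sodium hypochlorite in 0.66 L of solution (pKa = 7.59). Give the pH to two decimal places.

Using pH = pKa + log([base]/[acid]) with [base]/[acid] = 0.034/0.27:
pH = 7.59 + (-0.900) = 6.69

pH = 6.69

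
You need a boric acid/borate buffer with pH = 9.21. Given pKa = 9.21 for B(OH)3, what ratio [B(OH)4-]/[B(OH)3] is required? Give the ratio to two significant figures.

ratio = 1.0

pH = pKa + log(r) ⇒ log(r) = 9.21 − 9.21 = +0.00
r = [B(OH)4-]/[B(OH)3] = 10^(+0.00) = 1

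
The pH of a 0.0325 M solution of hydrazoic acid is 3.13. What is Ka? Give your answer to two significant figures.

[H+] = 10^(-3.13) = 7.41 × 10^-4 M
At equilibrium [HA] = 0.0325 − 7.41 × 10^-4 = 3.18 × 10^-2 M
Ka = [H+][A-]/[HA] = (7.41 × 10^-4)² / 3.18 × 10^-2 = 1.7 × 10^-5

Ka = 1.7 × 10^-5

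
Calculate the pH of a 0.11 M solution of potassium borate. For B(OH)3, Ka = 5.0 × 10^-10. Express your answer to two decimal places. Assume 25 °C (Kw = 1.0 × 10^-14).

pH = 11.17

B(OH)4- is the conjugate base of the weak acid B(OH)3.
Kb = Kw/Ka = 1.0×10^-14 / 5.0 × 10^-10 = 2.00 × 10^-5
From the ICE table, Kb = [OH-]²/(0.11 − [OH-]) = 2.00 × 10^-5.
Assume [OH-] ≪ 0.11: [OH-] ≈ √(2.00 × 10^-5 × 0.11) = 1.48 × 10^-3 M
pOH = 2.83, so pH = 14.00 − pOH = 11.17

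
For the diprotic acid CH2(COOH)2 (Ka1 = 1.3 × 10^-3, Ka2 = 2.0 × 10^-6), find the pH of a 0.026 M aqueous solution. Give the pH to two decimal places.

pH = 2.28

Ka1 ≫ Ka2, so treat the first dissociation as the only significant source of H+.
Ka1 = x²/(0.026 − x) = 1.3 × 10^-3
Solving the quadratic: x = (−Ka1 + √(Ka1² + 4·Ka1·C₀))/2 = 5.20 × 10^-3 M
pH = −log(5.20 × 10^-3) = 2.28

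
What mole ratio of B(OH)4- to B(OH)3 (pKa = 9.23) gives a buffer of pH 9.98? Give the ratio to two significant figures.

ratio = 5.6

pH = pKa + log(r) ⇒ log(r) = 9.98 − 9.23 = +0.75
r = [B(OH)4-]/[B(OH)3] = 10^(+0.75) = 5.62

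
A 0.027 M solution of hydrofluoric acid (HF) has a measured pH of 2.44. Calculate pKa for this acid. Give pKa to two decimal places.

[H+] = 10^(-2.44) = 3.63 × 10^-3 M
At equilibrium [HA] = 0.027 − 3.63 × 10^-3 = 2.34 × 10^-2 M
Ka = [H+][A-]/[HA] = (3.63 × 10^-3)² / 2.34 × 10^-2 = 5.63 × 10^-4
pKa = -log(5.63 × 10^-4) = 3.25

pKa = 3.25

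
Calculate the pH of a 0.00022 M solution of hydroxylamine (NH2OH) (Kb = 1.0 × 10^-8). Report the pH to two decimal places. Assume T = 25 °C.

pH = 8.17

NH2OH + H2O ⇌ NH3OH+ + OH-
From the ICE table, Kb = [OH-]²/(0.00022 − [OH-]) = 1.0 × 10^-8.
Assume [OH-] ≪ 0.00022: [OH-] ≈ √(1.0 × 10^-8 × 0.00022) = 1.48 × 10^-6 M
pOH = 5.83, so pH = 14.00 − pOH = 8.17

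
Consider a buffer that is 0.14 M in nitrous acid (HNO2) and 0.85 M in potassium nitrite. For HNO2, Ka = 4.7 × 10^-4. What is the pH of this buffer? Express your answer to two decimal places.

pKa = −log(4.7 × 10^-4) = 3.328
pH = pKa + log([A⁻]/[HA]) = 3.328 + log(0.85/0.14)
pH = 3.328 + (+0.783) = 4.11

pH = 4.11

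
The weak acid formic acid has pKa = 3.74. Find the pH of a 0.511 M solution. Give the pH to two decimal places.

pH = 2.02

HCOOH ⇌ HCOO- + H+
Ka = 10^(−3.74) = 1.82 × 10^-4
Ka = [H+]²/(0.511 − [H+]) = 1.82 × 10^-4
Since Ka ≪ C₀, [H+] ≈ √(Ka·C₀) = 9.64 × 10^-3 M.
Check: 1.9% ionized — well under 5%, approximation valid.
pH = −log[H+] = −log(9.64 × 10^-3) = 2.02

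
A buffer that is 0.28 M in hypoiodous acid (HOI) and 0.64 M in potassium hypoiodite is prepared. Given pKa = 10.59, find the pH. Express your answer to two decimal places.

pH = 10.95

Using pH = pKa + log([base]/[acid]) with [base]/[acid] = 0.64/0.28:
pH = 10.59 + (+0.359) = 10.95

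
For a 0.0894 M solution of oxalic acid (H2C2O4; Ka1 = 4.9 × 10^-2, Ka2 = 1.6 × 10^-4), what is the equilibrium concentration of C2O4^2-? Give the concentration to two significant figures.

1.6 × 10^-4 M

First ionization gives [H+] ≈ [HC2O4-] = 4.61 × 10^-2 M.
Second step: Ka2 = [H+][C2O4^2-]/[HC2O4-] ≈ [C2O4^2-] (since [H+] ≈ [HC2O4-]).
So [C2O4^2-] ≈ Ka2.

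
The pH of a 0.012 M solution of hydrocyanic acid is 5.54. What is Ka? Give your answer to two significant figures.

Ka = 6.9 × 10^-10

[H+] = 10^(-5.54) = 2.88 × 10^-6 M
At equilibrium [HA] = 0.012 − 2.88 × 10^-6 = 1.20 × 10^-2 M
Ka = [H+][A-]/[HA] = (2.88 × 10^-6)² / 1.20 × 10^-2 = 6.9 × 10^-10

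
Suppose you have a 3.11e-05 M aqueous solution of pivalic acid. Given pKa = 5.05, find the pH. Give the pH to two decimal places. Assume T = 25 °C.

(CH3)3CCOOH ⇌ (CH3)3CCOO- + H+
Ka = 10^(−5.05) = 8.91 × 10^-6
Ka = [H+]²/(3.11e-05 − [H+]) = 8.91 × 10^-6
Here C₀/Ka ≈ 3.49, so the small-[H+] approximation fails. Use the quadratic:
[H+] = [−8.91e-06 + √(8.91e-06² + 1.11e-09)]/2 = 1.28 × 10^-5 M
pH = −log(1.28 × 10^-5) = 4.89

pH = 4.89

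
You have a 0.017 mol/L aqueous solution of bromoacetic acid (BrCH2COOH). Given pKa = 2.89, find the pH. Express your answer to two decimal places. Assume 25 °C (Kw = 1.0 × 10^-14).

BrCH2COOH ⇌ BrCH2COO- + H+
Ka = 10^(−2.89) = 1.29 × 10^-3
Let x = [H+] at equilibrium. Ka = x²/(0.017 − x).
x is not negligible relative to C₀; solve x² + 0.00129·x − 2.19e-05 = 0.
x = (−Ka + √(Ka² + 4·Ka·C₀))/2 = 4.08 × 10^-3 M
pH = −log(4.08 × 10^-3) = 2.39

pH = 2.39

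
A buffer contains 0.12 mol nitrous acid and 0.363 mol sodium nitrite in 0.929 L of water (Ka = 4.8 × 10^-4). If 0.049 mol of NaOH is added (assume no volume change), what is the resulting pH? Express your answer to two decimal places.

pH = 4.08

OH- converts HNO2 to NO2-: HNO2 → 0.071 mol, NO2- → 0.412 mol.
pKa = −log(4.8 × 10^-4) = 3.319
pH = pKa + log(n_NO2-/n_HNO2) = 3.319 + log(0.412/0.071) = 3.319 + (+0.764)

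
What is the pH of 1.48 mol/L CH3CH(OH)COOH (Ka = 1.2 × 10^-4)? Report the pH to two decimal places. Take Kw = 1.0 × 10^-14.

CH3CH(OH)COOH ⇌ CH3CH(OH)COO- + H+
Ka = [H+]²/(1.48 − [H+]) = 1.2 × 10^-4
Assume [H+] ≪ 1.48: [H+] ≈ √(1.2 × 10^-4 × 1.48) = 1.33 × 10^-2 M
Check: 0.9% ionized — well under 5%, approximation valid.
pH = −log(1.33 × 10^-2) = 1.88

pH = 1.88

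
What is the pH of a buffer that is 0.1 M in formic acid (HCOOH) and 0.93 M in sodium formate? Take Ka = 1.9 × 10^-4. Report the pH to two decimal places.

pKa = −log(1.9 × 10^-4) = 3.721
Henderson–Hasselbalch: pH = pKa + log([HCOO-]/[HCOOH]) = 3.721 + log(0.93/0.1)
pH = 3.721 + (+0.968) = 4.69

pH = 4.69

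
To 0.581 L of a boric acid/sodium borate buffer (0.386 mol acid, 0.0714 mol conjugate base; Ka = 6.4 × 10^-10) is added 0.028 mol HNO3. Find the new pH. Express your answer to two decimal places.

pH = 8.21

Added H+ converts B(OH)4- to B(OH)3: B(OH)3 → 0.414 mol, B(OH)4- → 0.0434 mol.
pKa = −log(6.4 × 10^-10) = 9.194
pH = pKa + log(n_B(OH)4-/n_B(OH)3) = 9.194 + log(0.0434/0.414) = 9.194 + (-0.980)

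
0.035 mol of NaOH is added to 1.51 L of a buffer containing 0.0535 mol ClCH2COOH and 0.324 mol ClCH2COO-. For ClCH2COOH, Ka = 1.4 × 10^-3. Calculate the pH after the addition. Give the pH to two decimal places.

After neutralization: n(ClCH2COOH) = 0.0185 mol, n(ClCH2COO-) = 0.359 mol.
pKa = −log(1.4 × 10^-3) = 2.854
Henderson–Hasselbalch with mole ratio 0.359/0.0185: pH = 2.854 + (+1.288)

pH = 4.14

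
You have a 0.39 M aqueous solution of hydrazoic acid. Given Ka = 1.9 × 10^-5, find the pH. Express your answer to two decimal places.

HN3 ⇌ N3- + H+
Ka = [H+]²/(0.39 − [H+]) = 1.9 × 10^-5
Since Ka ≪ C₀, [H+] ≈ √(Ka·C₀) = 2.72 × 10^-3 M.
([H+]/C₀ = 0.7% < 5%, so the approximation holds.)
pH = −log[H+] = −log(2.72 × 10^-3) = 2.57

pH = 2.57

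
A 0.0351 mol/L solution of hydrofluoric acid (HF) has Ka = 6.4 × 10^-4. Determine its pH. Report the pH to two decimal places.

pH = 2.35

HF ⇌ F- + H+
From the ICE table, Ka = [H+]²/(0.0351 − [H+]) = 6.4 × 10^-4.
Here C₀/Ka ≈ 54.8, so the small-[H+] approximation fails. Use the quadratic:
[H+] = (−Ka + √(Ka² + 4·Ka·C₀))/2 = 4.43 × 10^-3 M
pH = −log[H+] = −log(4.43 × 10^-3) = 2.35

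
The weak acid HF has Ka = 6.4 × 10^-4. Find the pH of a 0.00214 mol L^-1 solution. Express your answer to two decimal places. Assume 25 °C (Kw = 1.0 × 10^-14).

pH = 3.05

HF ⇌ F- + H+
From the ICE table, Ka = [H+]²/(0.00214 − [H+]) = 6.4 × 10^-4.
The 5% rule fails; solving [H+]² + Ka·[H+] − Ka·C₀ = 0 exactly:
[H+] = (−Ka + √(Ka² + 4·Ka·C₀))/2 = 8.93 × 10^-4 M
pH = −log[H+] = −log(8.93 × 10^-4) = 3.05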